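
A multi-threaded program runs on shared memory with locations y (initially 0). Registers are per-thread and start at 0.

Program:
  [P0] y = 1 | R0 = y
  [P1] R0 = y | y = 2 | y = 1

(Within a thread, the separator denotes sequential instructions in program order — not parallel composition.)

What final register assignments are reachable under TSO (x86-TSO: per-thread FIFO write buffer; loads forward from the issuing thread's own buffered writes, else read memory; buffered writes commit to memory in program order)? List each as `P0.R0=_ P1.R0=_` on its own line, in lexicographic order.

P0.R0=1 P1.R0=0
P0.R0=1 P1.R0=1
P0.R0=2 P1.R0=0
P0.R0=2 P1.R0=1

outcome vector order: (P0.R0,P1.R0)
|TSO outcomes| = 4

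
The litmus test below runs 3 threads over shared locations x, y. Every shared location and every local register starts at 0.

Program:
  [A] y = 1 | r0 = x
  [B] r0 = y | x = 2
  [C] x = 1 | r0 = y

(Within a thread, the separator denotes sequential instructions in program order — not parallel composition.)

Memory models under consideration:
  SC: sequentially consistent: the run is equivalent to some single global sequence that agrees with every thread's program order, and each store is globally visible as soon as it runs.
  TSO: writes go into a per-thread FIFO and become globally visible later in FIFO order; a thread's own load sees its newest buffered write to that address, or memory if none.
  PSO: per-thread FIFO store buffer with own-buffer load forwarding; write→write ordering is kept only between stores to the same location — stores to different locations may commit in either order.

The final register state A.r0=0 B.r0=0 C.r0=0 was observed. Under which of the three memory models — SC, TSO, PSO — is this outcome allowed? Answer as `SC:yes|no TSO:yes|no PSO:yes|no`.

SC:no TSO:yes PSO:yes

outcome vector order: (A.r0,B.r0,C.r0)
SC: 10 outcomes — {0/0/1; 0/1/1; 1/0/0; 1/0/1; 1/1/0; 1/1/1; 2/0/0; 2/0/1; 2/1/0; 2/1/1}
TSO: 12 outcomes — {0/0/0; 0/0/1; 0/1/0; 0/1/1; 1/0/0; 1/0/1; 1/1/0; 1/1/1; 2/0/0; 2/0/1; 2/1/0; 2/1/1}
PSO: 12 outcomes — {0/0/0; 0/0/1; 0/1/0; 0/1/1; 1/0/0; 1/0/1; 1/1/0; 1/1/1; 2/0/0; 2/0/1; 2/1/0; 2/1/1}
target 0/0/0 ∈ {TSO,PSO}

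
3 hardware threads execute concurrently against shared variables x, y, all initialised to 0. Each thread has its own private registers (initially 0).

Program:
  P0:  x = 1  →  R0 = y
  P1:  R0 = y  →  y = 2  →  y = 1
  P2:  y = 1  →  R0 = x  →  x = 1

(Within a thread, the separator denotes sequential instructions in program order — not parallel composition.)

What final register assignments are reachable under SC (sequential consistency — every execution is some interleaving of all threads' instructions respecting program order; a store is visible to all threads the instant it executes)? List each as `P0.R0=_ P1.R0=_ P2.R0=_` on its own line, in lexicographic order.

outcome vector order: (P0.R0,P1.R0,P2.R0)
|SC outcomes| = 10

P0.R0=0 P1.R0=0 P2.R0=1
P0.R0=0 P1.R0=1 P2.R0=1
P0.R0=1 P1.R0=0 P2.R0=0
P0.R0=1 P1.R0=0 P2.R0=1
P0.R0=1 P1.R0=1 P2.R0=0
P0.R0=1 P1.R0=1 P2.R0=1
P0.R0=2 P1.R0=0 P2.R0=0
P0.R0=2 P1.R0=0 P2.R0=1
P0.R0=2 P1.R0=1 P2.R0=0
P0.R0=2 P1.R0=1 P2.R0=1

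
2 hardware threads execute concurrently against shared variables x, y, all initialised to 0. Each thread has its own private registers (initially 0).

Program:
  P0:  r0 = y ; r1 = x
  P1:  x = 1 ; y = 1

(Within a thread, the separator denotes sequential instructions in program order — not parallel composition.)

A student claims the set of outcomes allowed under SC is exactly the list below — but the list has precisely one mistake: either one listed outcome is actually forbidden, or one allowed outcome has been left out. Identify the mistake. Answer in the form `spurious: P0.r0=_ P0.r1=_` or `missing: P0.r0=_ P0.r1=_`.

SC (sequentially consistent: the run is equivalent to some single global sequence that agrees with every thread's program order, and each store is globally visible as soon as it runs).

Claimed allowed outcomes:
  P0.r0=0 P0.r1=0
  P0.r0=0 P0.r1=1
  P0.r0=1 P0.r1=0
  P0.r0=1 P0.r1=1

spurious: P0.r0=1 P0.r1=0

outcome vector order: (P0.r0,P0.r1)
under SC → 0/0, 0/1, 1/1
claimed∖SC = {1/0}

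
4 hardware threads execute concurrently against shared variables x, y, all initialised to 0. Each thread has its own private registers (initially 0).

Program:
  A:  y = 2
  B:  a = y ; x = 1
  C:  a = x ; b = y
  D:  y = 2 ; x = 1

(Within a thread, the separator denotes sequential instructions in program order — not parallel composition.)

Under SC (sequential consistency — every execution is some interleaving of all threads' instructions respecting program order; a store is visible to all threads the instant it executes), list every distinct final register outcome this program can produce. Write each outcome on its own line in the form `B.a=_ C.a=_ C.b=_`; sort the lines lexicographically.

B.a=0 C.a=0 C.b=0
B.a=0 C.a=0 C.b=2
B.a=0 C.a=1 C.b=0
B.a=0 C.a=1 C.b=2
B.a=2 C.a=0 C.b=0
B.a=2 C.a=0 C.b=2
B.a=2 C.a=1 C.b=2

outcome vector order: (B.a,C.a,C.b)
|SC outcomes| = 7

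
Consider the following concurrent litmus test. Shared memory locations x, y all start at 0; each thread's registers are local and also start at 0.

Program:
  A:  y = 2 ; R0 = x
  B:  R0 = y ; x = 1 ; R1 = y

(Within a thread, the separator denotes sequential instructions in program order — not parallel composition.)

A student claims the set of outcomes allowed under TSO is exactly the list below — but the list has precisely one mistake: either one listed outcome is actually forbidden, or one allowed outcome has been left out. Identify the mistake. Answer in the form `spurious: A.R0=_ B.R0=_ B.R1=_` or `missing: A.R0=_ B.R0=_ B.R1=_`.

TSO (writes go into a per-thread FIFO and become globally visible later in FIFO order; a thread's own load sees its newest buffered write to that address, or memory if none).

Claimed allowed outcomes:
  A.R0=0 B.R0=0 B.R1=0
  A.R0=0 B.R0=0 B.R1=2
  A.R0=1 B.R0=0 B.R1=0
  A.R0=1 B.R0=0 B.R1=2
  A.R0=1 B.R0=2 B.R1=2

missing: A.R0=0 B.R0=2 B.R1=2

outcome vector order: (A.R0,B.R0,B.R1)
TSO: 6 outcomes — {000; 002; 022; 100; 102; 122}
TSO∖claimed = {022}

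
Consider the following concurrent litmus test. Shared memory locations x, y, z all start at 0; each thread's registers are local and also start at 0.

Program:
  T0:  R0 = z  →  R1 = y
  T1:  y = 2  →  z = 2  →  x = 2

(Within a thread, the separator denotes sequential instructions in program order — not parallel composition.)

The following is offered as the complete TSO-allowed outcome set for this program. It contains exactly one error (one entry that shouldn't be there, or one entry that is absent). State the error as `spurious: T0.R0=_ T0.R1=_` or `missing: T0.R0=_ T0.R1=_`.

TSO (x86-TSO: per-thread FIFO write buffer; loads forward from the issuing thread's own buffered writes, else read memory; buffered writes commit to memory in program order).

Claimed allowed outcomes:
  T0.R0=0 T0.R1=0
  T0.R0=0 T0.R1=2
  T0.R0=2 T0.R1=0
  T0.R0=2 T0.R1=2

outcome vector order: (T0.R0,T0.R1)
[TSO] allowed = {<0 0>; <0 2>; <2 2>}
claimed∖TSO = {<2 0>}

spurious: T0.R0=2 T0.R1=0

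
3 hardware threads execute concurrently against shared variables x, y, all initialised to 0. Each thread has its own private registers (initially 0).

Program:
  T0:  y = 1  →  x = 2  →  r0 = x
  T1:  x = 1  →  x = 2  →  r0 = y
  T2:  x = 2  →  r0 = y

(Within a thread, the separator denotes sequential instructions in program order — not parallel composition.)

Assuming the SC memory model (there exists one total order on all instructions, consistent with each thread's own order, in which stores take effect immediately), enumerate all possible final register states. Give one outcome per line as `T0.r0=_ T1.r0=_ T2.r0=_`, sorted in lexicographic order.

outcome vector order: (T0.r0,T1.r0,T2.r0)
|SC outcomes| = 6

T0.r0=1 T1.r0=1 T2.r0=0
T0.r0=1 T1.r0=1 T2.r0=1
T0.r0=2 T1.r0=0 T2.r0=0
T0.r0=2 T1.r0=0 T2.r0=1
T0.r0=2 T1.r0=1 T2.r0=0
T0.r0=2 T1.r0=1 T2.r0=1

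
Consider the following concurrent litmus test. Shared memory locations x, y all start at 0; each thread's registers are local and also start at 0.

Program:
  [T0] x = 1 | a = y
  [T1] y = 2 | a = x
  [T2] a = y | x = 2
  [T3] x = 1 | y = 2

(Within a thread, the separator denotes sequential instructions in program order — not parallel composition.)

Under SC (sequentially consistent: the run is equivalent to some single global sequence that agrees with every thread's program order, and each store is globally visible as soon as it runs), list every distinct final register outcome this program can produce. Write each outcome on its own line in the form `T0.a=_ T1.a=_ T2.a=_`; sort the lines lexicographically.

T0.a=0 T1.a=1 T2.a=0
T0.a=0 T1.a=1 T2.a=2
T0.a=0 T1.a=2 T2.a=0
T0.a=0 T1.a=2 T2.a=2
T0.a=2 T1.a=0 T2.a=0
T0.a=2 T1.a=0 T2.a=2
T0.a=2 T1.a=1 T2.a=0
T0.a=2 T1.a=1 T2.a=2
T0.a=2 T1.a=2 T2.a=0
T0.a=2 T1.a=2 T2.a=2

outcome vector order: (T0.a,T1.a,T2.a)
|SC outcomes| = 10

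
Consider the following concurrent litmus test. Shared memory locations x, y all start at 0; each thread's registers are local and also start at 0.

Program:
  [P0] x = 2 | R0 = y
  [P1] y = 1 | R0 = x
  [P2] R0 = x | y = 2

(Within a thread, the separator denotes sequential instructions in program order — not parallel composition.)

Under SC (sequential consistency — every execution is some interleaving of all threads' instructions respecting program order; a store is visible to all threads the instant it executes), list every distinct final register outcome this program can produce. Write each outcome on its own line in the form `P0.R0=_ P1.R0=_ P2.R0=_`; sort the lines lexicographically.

P0.R0=0 P1.R0=2 P2.R0=0
P0.R0=0 P1.R0=2 P2.R0=2
P0.R0=1 P1.R0=0 P2.R0=0
P0.R0=1 P1.R0=0 P2.R0=2
P0.R0=1 P1.R0=2 P2.R0=0
P0.R0=1 P1.R0=2 P2.R0=2
P0.R0=2 P1.R0=0 P2.R0=0
P0.R0=2 P1.R0=0 P2.R0=2
P0.R0=2 P1.R0=2 P2.R0=0
P0.R0=2 P1.R0=2 P2.R0=2

outcome vector order: (P0.R0,P1.R0,P2.R0)
|SC outcomes| = 10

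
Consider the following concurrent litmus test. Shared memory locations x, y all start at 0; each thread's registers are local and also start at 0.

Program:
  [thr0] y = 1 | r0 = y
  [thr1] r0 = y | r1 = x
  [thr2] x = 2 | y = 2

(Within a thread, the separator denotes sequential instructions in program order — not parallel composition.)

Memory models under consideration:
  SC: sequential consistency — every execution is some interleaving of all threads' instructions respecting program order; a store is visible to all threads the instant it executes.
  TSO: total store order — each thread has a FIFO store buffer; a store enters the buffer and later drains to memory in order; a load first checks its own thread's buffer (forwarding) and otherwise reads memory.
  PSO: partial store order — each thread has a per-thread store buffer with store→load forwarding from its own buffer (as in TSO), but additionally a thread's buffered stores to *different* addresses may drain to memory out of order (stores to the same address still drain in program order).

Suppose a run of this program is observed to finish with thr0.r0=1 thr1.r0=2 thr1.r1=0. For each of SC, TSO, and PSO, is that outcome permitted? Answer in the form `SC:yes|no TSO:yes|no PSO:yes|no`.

SC:no TSO:no PSO:yes

outcome vector order: (thr0.r0,thr1.r0,thr1.r1)
SC (10): (1,0,0) (1,0,2) (1,1,0) (1,1,2) (1,2,2) (2,0,0) (2,0,2) (2,1,0) (2,1,2) (2,2,2)
TSO (10): (1,0,0) (1,0,2) (1,1,0) (1,1,2) (1,2,2) (2,0,0) (2,0,2) (2,1,0) (2,1,2) (2,2,2)
PSO (12): (1,0,0) (1,0,2) (1,1,0) (1,1,2) (1,2,0) (1,2,2) (2,0,0) (2,0,2) (2,1,0) (2,1,2) (2,2,0) (2,2,2)
target (1,2,0) ∈ {PSO}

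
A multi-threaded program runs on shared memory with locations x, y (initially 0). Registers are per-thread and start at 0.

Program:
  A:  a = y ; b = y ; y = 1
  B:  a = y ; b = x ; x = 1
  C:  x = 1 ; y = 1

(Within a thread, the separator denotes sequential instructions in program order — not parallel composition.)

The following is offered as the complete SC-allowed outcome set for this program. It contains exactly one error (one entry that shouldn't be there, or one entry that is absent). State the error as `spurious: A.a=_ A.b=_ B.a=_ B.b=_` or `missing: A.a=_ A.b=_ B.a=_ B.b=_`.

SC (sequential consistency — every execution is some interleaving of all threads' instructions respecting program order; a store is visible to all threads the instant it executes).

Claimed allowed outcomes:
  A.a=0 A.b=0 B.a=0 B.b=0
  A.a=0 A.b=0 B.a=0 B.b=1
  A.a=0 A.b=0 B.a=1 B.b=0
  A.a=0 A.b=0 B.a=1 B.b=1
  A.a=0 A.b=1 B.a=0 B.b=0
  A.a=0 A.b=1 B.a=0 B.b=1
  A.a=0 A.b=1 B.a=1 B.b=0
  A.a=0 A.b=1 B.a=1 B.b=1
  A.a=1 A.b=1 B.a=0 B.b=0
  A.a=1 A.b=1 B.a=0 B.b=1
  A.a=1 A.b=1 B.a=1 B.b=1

outcome vector order: (A.a,A.b,B.a,B.b)
under SC → (0,0,0,0) (0,0,0,1) (0,0,1,0) (0,0,1,1) (0,1,0,0) (0,1,0,1) (0,1,1,1) (1,1,0,0) (1,1,0,1) (1,1,1,1)
claimed∖SC = {(0,1,1,0)}

spurious: A.a=0 A.b=1 B.a=1 B.b=0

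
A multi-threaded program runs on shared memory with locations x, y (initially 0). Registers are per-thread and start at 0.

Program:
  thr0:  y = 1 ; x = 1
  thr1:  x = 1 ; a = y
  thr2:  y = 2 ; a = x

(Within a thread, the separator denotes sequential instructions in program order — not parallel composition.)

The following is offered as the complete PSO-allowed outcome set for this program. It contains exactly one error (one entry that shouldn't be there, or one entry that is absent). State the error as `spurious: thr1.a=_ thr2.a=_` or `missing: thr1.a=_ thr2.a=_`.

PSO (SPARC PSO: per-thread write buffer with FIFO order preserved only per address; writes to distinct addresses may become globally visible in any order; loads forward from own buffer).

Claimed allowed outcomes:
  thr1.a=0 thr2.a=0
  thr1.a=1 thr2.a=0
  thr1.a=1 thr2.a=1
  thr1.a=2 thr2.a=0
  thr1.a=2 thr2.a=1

outcome vector order: (thr1.a,thr2.a)
PSO: 6 outcomes — {0/0; 0/1; 1/0; 1/1; 2/0; 2/1}
PSO∖claimed = {0/1}

missing: thr1.a=0 thr2.a=1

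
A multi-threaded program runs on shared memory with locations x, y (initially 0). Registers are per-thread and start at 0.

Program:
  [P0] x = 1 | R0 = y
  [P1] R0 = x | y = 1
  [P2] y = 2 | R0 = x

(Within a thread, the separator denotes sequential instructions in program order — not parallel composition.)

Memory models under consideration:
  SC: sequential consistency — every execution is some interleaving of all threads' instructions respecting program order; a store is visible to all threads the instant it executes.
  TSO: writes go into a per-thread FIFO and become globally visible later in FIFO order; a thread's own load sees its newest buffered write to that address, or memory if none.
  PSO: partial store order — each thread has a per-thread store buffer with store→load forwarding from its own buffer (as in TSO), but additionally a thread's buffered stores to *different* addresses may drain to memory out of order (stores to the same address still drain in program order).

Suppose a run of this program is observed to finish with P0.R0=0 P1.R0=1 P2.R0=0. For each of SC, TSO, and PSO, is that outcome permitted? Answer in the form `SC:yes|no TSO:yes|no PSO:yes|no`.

SC:no TSO:yes PSO:yes

outcome vector order: (P0.R0,P1.R0,P2.R0)
SC: 10 outcomes — {0/0/1 0/1/1 1/0/0 1/0/1 1/1/0 1/1/1 2/0/0 2/0/1 2/1/0 2/1/1}
TSO: 12 outcomes — {0/0/0 0/0/1 0/1/0 0/1/1 1/0/0 1/0/1 1/1/0 1/1/1 2/0/0 2/0/1 2/1/0 2/1/1}
PSO: 12 outcomes — {0/0/0 0/0/1 0/1/0 0/1/1 1/0/0 1/0/1 1/1/0 1/1/1 2/0/0 2/0/1 2/1/0 2/1/1}
target 0/1/0 ∈ {TSO,PSO}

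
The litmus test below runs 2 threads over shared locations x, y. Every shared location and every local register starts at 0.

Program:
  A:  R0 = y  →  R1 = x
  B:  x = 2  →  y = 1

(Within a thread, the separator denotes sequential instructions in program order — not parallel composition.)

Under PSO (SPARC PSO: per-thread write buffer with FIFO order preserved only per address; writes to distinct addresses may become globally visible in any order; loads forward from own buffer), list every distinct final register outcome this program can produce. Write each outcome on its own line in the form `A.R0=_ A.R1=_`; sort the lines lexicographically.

outcome vector order: (A.R0,A.R1)
|PSO outcomes| = 4

A.R0=0 A.R1=0
A.R0=0 A.R1=2
A.R0=1 A.R1=0
A.R0=1 A.R1=2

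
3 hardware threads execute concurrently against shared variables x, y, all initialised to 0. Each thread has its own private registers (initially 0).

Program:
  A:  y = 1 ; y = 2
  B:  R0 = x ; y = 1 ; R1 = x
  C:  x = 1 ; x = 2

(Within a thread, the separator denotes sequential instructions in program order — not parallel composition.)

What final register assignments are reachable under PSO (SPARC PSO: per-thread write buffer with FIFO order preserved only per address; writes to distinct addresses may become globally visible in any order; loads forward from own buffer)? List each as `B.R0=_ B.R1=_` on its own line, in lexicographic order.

outcome vector order: (B.R0,B.R1)
|PSO outcomes| = 6

B.R0=0 B.R1=0
B.R0=0 B.R1=1
B.R0=0 B.R1=2
B.R0=1 B.R1=1
B.R0=1 B.R1=2
B.R0=2 B.R1=2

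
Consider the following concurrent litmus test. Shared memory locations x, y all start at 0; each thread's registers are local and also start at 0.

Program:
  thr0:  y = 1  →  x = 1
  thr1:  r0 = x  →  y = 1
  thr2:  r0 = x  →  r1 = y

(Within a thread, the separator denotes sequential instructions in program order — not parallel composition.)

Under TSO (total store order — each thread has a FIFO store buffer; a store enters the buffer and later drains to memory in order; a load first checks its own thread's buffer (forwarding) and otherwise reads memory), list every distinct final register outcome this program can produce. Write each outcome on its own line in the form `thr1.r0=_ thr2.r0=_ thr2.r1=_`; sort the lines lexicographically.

outcome vector order: (thr1.r0,thr2.r0,thr2.r1)
|TSO outcomes| = 6

thr1.r0=0 thr2.r0=0 thr2.r1=0
thr1.r0=0 thr2.r0=0 thr2.r1=1
thr1.r0=0 thr2.r0=1 thr2.r1=1
thr1.r0=1 thr2.r0=0 thr2.r1=0
thr1.r0=1 thr2.r0=0 thr2.r1=1
thr1.r0=1 thr2.r0=1 thr2.r1=1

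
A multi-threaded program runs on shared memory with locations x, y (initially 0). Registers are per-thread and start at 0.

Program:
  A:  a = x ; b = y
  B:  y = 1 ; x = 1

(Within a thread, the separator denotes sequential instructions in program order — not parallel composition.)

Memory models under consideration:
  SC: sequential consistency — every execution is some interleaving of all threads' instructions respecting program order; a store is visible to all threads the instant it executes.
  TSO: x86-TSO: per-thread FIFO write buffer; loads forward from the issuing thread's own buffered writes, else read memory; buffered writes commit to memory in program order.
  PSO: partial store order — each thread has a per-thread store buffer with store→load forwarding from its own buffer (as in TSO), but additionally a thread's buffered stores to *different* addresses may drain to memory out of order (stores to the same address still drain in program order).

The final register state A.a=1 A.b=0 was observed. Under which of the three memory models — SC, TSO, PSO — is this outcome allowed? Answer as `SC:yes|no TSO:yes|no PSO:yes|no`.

SC:no TSO:no PSO:yes

outcome vector order: (A.a,A.b)
under SC → 00; 01; 11
under TSO → 00; 01; 11
under PSO → 00; 01; 10; 11
target 10 ∈ {PSO}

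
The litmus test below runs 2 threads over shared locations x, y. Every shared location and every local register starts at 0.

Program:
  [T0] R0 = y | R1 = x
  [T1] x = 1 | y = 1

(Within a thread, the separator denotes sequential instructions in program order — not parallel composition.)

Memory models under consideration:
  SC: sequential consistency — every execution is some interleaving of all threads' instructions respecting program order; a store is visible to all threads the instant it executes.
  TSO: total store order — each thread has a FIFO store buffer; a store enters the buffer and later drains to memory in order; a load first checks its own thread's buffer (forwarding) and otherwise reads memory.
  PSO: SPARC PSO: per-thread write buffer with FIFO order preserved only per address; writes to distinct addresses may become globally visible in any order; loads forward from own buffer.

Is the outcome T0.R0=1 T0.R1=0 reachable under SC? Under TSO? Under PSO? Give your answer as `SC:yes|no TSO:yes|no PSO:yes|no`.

outcome vector order: (T0.R0,T0.R1)
under SC → <0 0>; <0 1>; <1 1>
under TSO → <0 0>; <0 1>; <1 1>
under PSO → <0 0>; <0 1>; <1 0>; <1 1>
target <1 0> ∈ {PSO}

SC:no TSO:no PSO:yes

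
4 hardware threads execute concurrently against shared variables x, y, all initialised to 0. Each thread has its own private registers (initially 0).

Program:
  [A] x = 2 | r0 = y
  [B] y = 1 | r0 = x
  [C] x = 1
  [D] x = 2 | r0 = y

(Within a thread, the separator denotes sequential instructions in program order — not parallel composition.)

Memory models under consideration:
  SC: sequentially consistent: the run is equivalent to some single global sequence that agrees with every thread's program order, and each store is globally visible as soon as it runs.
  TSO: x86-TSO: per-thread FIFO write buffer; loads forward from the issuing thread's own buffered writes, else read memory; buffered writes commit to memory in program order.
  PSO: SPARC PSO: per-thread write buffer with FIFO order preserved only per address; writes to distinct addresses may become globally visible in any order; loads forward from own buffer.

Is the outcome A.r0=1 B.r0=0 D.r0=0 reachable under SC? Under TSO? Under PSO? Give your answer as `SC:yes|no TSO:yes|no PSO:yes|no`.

SC:no TSO:yes PSO:yes

outcome vector order: (A.r0,B.r0,D.r0)
[SC] allowed = {010, 011, 020, 021, 101, 110, 111, 120, 121}
[TSO] allowed = {000, 001, 010, 011, 020, 021, 100, 101, 110, 111, 120, 121}
[PSO] allowed = {000, 001, 010, 011, 020, 021, 100, 101, 110, 111, 120, 121}
target 100 ∈ {TSO,PSO}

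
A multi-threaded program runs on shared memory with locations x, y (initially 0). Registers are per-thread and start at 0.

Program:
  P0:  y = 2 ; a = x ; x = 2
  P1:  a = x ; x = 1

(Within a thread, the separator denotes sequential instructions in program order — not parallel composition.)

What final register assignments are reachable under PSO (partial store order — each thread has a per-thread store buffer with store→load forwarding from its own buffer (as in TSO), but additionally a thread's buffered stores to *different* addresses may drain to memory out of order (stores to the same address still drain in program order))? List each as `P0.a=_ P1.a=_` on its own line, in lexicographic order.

outcome vector order: (P0.a,P1.a)
|PSO outcomes| = 3

P0.a=0 P1.a=0
P0.a=0 P1.a=2
P0.a=1 P1.a=0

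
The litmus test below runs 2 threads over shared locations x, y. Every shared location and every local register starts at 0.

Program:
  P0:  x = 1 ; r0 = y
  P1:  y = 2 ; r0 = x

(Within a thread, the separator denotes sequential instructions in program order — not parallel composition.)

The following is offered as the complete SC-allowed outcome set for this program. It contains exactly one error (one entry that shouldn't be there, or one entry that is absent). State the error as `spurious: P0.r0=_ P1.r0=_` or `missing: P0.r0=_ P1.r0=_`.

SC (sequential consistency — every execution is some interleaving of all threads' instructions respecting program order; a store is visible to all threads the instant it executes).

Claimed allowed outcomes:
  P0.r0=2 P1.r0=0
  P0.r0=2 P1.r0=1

outcome vector order: (P0.r0,P1.r0)
SC: 3 outcomes — {01, 20, 21}
SC∖claimed = {01}

missing: P0.r0=0 P1.r0=1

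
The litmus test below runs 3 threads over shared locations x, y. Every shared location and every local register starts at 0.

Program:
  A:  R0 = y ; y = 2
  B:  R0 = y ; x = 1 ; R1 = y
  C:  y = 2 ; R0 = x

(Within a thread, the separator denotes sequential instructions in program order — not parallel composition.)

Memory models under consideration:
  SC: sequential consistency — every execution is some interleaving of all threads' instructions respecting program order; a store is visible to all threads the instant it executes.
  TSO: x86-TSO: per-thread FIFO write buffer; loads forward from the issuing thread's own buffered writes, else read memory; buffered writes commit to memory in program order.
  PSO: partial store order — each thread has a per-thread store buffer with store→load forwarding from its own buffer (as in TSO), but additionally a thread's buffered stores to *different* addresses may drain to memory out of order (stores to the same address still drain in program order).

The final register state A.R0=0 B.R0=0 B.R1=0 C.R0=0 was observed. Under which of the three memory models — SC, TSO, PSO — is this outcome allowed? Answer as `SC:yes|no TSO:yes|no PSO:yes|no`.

SC:no TSO:yes PSO:yes

outcome vector order: (A.R0,B.R0,B.R1,C.R0)
under SC → 0/0/0/1; 0/0/2/0; 0/0/2/1; 0/2/2/0; 0/2/2/1; 2/0/0/1; 2/0/2/0; 2/0/2/1; 2/2/2/0; 2/2/2/1
under TSO → 0/0/0/0; 0/0/0/1; 0/0/2/0; 0/0/2/1; 0/2/2/0; 0/2/2/1; 2/0/0/0; 2/0/0/1; 2/0/2/0; 2/0/2/1; 2/2/2/0; 2/2/2/1
under PSO → 0/0/0/0; 0/0/0/1; 0/0/2/0; 0/0/2/1; 0/2/2/0; 0/2/2/1; 2/0/0/0; 2/0/0/1; 2/0/2/0; 2/0/2/1; 2/2/2/0; 2/2/2/1
target 0/0/0/0 ∈ {TSO,PSO}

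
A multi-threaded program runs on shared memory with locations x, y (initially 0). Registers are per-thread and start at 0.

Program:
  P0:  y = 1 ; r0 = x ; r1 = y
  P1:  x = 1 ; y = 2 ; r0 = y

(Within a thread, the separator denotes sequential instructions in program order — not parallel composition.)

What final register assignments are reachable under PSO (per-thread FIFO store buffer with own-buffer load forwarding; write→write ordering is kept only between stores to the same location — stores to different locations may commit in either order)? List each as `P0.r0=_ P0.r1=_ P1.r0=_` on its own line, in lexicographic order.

outcome vector order: (P0.r0,P0.r1,P1.r0)
|PSO outcomes| = 6

P0.r0=0 P0.r1=1 P1.r0=1
P0.r0=0 P0.r1=1 P1.r0=2
P0.r0=0 P0.r1=2 P1.r0=2
P0.r0=1 P0.r1=1 P1.r0=1
P0.r0=1 P0.r1=1 P1.r0=2
P0.r0=1 P0.r1=2 P1.r0=2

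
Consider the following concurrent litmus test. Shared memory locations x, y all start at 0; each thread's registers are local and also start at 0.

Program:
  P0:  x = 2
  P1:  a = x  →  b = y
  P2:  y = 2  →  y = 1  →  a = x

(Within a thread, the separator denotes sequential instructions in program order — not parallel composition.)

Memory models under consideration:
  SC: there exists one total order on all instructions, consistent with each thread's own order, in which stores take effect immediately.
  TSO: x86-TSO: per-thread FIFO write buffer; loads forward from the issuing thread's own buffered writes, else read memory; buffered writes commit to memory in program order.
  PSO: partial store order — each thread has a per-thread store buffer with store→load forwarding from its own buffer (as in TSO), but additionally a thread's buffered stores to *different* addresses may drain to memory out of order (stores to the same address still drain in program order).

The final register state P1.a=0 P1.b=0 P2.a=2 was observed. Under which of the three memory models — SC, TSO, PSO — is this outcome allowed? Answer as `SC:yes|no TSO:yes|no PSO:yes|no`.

outcome vector order: (P1.a,P1.b,P2.a)
under SC → 000, 002, 010, 012, 020, 022, 202, 210, 212, 222
under TSO → 000, 002, 010, 012, 020, 022, 200, 202, 210, 212, 220, 222
under PSO → 000, 002, 010, 012, 020, 022, 200, 202, 210, 212, 220, 222
target 002 ∈ {SC,TSO,PSO}

SC:yes TSO:yes PSO:yes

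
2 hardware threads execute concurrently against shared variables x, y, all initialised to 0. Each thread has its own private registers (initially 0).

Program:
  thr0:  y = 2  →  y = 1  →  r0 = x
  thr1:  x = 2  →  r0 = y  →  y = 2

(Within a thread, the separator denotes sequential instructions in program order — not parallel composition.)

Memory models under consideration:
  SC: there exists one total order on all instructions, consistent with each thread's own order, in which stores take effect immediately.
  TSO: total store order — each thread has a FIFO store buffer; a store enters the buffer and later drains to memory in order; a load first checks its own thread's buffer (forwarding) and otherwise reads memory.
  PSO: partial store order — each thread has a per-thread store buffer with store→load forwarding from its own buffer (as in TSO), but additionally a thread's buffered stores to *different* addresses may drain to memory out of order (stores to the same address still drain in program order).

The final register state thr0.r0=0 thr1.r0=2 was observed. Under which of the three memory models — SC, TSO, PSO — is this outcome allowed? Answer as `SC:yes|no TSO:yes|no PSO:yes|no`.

outcome vector order: (thr0.r0,thr1.r0)
[SC] allowed = {<0 1> <2 0> <2 1> <2 2>}
[TSO] allowed = {<0 0> <0 1> <0 2> <2 0> <2 1> <2 2>}
[PSO] allowed = {<0 0> <0 1> <0 2> <2 0> <2 1> <2 2>}
target <0 2> ∈ {TSO,PSO}

SC:no TSO:yes PSO:yes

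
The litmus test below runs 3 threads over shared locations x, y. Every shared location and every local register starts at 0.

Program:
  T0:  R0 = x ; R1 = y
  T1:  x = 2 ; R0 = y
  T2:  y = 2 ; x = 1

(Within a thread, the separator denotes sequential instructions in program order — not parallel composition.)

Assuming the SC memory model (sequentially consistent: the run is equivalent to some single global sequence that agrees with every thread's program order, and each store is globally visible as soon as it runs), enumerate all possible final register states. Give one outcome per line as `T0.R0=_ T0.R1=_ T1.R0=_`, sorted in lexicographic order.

T0.R0=0 T0.R1=0 T1.R0=0
T0.R0=0 T0.R1=0 T1.R0=2
T0.R0=0 T0.R1=2 T1.R0=0
T0.R0=0 T0.R1=2 T1.R0=2
T0.R0=1 T0.R1=2 T1.R0=0
T0.R0=1 T0.R1=2 T1.R0=2
T0.R0=2 T0.R1=0 T1.R0=0
T0.R0=2 T0.R1=0 T1.R0=2
T0.R0=2 T0.R1=2 T1.R0=0
T0.R0=2 T0.R1=2 T1.R0=2

outcome vector order: (T0.R0,T0.R1,T1.R0)
|SC outcomes| = 10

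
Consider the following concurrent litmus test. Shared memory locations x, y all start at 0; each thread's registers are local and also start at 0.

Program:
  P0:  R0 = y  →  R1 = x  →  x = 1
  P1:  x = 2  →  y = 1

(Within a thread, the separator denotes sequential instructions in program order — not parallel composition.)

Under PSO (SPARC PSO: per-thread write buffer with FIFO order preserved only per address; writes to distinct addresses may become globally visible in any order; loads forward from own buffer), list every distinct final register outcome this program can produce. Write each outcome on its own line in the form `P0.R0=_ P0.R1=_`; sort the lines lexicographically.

outcome vector order: (P0.R0,P0.R1)
|PSO outcomes| = 4

P0.R0=0 P0.R1=0
P0.R0=0 P0.R1=2
P0.R0=1 P0.R1=0
P0.R0=1 P0.R1=2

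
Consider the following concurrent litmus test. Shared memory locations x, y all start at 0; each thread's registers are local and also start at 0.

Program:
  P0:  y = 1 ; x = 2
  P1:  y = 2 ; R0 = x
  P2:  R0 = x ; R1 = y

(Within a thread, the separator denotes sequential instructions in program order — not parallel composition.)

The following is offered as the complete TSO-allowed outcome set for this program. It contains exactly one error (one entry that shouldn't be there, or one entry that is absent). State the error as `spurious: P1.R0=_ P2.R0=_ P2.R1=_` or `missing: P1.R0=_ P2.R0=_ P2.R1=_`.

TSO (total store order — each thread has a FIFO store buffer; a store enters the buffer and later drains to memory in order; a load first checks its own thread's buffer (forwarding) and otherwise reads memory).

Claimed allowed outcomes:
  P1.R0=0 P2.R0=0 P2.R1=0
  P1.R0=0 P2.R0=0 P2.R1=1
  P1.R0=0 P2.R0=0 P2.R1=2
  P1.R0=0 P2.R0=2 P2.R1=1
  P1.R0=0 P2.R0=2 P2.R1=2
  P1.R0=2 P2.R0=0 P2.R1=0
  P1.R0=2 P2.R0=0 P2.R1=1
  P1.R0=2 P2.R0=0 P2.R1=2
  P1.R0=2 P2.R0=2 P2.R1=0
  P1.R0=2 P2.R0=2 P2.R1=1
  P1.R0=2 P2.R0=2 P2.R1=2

outcome vector order: (P1.R0,P2.R0,P2.R1)
TSO (10): 0/0/0 0/0/1 0/0/2 0/2/1 0/2/2 2/0/0 2/0/1 2/0/2 2/2/1 2/2/2
claimed∖TSO = {2/2/0}

spurious: P1.R0=2 P2.R0=2 P2.R1=0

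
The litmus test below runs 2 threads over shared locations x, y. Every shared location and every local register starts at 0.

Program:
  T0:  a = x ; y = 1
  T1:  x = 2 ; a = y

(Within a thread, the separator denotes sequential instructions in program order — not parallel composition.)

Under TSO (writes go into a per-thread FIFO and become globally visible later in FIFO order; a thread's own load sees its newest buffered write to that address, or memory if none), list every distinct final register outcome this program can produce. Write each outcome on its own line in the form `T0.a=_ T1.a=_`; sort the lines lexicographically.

T0.a=0 T1.a=0
T0.a=0 T1.a=1
T0.a=2 T1.a=0
T0.a=2 T1.a=1

outcome vector order: (T0.a,T1.a)
|TSO outcomes| = 4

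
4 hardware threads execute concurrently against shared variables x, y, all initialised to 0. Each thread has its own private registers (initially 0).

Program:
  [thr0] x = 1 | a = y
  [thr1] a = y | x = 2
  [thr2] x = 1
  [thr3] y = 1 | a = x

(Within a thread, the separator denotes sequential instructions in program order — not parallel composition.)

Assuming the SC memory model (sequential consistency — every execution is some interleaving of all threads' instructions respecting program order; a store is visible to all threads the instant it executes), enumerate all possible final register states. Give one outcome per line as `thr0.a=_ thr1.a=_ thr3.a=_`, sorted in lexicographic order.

thr0.a=0 thr1.a=0 thr3.a=1
thr0.a=0 thr1.a=0 thr3.a=2
thr0.a=0 thr1.a=1 thr3.a=1
thr0.a=0 thr1.a=1 thr3.a=2
thr0.a=1 thr1.a=0 thr3.a=0
thr0.a=1 thr1.a=0 thr3.a=1
thr0.a=1 thr1.a=0 thr3.a=2
thr0.a=1 thr1.a=1 thr3.a=0
thr0.a=1 thr1.a=1 thr3.a=1
thr0.a=1 thr1.a=1 thr3.a=2

outcome vector order: (thr0.a,thr1.a,thr3.a)
|SC outcomes| = 10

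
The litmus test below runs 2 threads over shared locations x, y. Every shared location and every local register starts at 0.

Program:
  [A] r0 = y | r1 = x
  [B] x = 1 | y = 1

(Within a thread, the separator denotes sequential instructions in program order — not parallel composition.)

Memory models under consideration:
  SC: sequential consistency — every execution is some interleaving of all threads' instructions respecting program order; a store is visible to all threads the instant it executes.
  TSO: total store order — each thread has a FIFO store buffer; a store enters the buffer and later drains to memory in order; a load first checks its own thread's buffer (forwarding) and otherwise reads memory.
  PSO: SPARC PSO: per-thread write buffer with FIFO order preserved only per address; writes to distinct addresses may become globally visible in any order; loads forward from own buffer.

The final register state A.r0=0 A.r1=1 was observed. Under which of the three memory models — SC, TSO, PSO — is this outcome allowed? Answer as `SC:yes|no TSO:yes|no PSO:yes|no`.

outcome vector order: (A.r0,A.r1)
under SC → <0 0>; <0 1>; <1 1>
under TSO → <0 0>; <0 1>; <1 1>
under PSO → <0 0>; <0 1>; <1 0>; <1 1>
target <0 1> ∈ {SC,TSO,PSO}

SC:yes TSO:yes PSO:yes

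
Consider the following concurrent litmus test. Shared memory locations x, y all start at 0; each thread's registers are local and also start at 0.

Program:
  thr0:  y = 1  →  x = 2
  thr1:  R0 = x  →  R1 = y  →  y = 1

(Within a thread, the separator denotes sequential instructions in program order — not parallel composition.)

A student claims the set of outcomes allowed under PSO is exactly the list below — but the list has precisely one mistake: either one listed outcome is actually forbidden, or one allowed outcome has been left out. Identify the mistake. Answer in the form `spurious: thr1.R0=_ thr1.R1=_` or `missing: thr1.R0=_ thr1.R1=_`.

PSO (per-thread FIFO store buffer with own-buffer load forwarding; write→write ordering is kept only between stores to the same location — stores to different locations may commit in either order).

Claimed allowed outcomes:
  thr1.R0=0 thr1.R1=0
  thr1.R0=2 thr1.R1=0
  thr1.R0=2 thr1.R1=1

missing: thr1.R0=0 thr1.R1=1

outcome vector order: (thr1.R0,thr1.R1)
under PSO → 0/0; 0/1; 2/0; 2/1
PSO∖claimed = {0/1}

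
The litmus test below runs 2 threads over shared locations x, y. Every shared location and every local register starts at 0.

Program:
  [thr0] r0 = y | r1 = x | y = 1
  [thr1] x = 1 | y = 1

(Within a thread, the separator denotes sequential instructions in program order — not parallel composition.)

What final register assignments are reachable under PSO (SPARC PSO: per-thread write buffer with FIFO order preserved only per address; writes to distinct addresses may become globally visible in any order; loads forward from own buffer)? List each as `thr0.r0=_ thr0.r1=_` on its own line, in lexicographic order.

outcome vector order: (thr0.r0,thr0.r1)
|PSO outcomes| = 4

thr0.r0=0 thr0.r1=0
thr0.r0=0 thr0.r1=1
thr0.r0=1 thr0.r1=0
thr0.r0=1 thr0.r1=1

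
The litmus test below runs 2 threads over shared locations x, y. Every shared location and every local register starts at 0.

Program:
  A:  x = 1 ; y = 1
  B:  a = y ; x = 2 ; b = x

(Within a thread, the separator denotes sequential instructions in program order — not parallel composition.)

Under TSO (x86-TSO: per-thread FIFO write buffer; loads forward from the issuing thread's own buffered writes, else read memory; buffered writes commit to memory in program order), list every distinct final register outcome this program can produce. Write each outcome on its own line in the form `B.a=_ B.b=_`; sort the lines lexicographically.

B.a=0 B.b=1
B.a=0 B.b=2
B.a=1 B.b=2

outcome vector order: (B.a,B.b)
|TSO outcomes| = 3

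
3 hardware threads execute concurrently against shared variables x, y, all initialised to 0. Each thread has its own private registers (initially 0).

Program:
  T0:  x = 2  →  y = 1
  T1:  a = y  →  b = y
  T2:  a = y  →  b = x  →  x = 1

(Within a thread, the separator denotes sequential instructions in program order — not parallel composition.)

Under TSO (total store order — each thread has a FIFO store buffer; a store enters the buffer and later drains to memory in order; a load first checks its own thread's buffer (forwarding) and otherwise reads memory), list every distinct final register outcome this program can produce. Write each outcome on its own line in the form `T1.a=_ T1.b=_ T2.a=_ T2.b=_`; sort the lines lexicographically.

T1.a=0 T1.b=0 T2.a=0 T2.b=0
T1.a=0 T1.b=0 T2.a=0 T2.b=2
T1.a=0 T1.b=0 T2.a=1 T2.b=2
T1.a=0 T1.b=1 T2.a=0 T2.b=0
T1.a=0 T1.b=1 T2.a=0 T2.b=2
T1.a=0 T1.b=1 T2.a=1 T2.b=2
T1.a=1 T1.b=1 T2.a=0 T2.b=0
T1.a=1 T1.b=1 T2.a=0 T2.b=2
T1.a=1 T1.b=1 T2.a=1 T2.b=2

outcome vector order: (T1.a,T1.b,T2.a,T2.b)
|TSO outcomes| = 9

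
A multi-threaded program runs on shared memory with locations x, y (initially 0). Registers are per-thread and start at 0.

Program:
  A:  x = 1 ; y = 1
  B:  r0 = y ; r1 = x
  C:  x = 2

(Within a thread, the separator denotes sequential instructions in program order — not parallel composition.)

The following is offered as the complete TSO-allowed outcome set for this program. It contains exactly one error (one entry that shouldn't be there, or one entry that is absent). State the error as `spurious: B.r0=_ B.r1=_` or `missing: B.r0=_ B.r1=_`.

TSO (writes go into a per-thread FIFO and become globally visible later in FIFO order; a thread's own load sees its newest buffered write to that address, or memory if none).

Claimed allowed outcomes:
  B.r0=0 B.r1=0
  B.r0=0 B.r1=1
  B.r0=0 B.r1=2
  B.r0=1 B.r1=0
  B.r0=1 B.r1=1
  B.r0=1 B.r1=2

outcome vector order: (B.r0,B.r1)
under TSO → 0/0; 0/1; 0/2; 1/1; 1/2
claimed∖TSO = {1/0}

spurious: B.r0=1 B.r1=0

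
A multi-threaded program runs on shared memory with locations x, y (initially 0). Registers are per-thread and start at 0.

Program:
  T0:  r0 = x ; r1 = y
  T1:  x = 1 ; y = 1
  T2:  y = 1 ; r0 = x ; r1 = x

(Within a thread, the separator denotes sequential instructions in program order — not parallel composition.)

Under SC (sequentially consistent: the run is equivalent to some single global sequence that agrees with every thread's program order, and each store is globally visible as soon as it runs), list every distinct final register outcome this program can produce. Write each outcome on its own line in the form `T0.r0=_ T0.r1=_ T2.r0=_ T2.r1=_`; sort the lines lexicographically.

T0.r0=0 T0.r1=0 T2.r0=0 T2.r1=0
T0.r0=0 T0.r1=0 T2.r0=0 T2.r1=1
T0.r0=0 T0.r1=0 T2.r0=1 T2.r1=1
T0.r0=0 T0.r1=1 T2.r0=0 T2.r1=0
T0.r0=0 T0.r1=1 T2.r0=0 T2.r1=1
T0.r0=0 T0.r1=1 T2.r0=1 T2.r1=1
T0.r0=1 T0.r1=0 T2.r0=1 T2.r1=1
T0.r0=1 T0.r1=1 T2.r0=0 T2.r1=0
T0.r0=1 T0.r1=1 T2.r0=0 T2.r1=1
T0.r0=1 T0.r1=1 T2.r0=1 T2.r1=1

outcome vector order: (T0.r0,T0.r1,T2.r0,T2.r1)
|SC outcomes| = 10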